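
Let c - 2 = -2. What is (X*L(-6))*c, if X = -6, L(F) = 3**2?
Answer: 0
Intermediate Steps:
L(F) = 9
c = 0 (c = 2 - 2 = 0)
(X*L(-6))*c = -6*9*0 = -54*0 = 0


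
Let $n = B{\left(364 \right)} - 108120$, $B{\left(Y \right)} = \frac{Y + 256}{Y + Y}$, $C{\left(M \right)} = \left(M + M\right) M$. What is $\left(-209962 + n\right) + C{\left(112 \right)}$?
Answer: $- \frac{53324753}{182} \approx -2.9299 \cdot 10^{5}$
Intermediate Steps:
$C{\left(M \right)} = 2 M^{2}$ ($C{\left(M \right)} = 2 M M = 2 M^{2}$)
$B{\left(Y \right)} = \frac{256 + Y}{2 Y}$
$n = - \frac{19677685}{182}$ ($n = \frac{256 + 364}{2 \cdot 364} - 108120 = \frac{1}{2} \cdot \frac{1}{364} \cdot 620 - 108120 = \frac{155}{182} - 108120 = - \frac{19677685}{182} \approx -1.0812 \cdot 10^{5}$)
$\left(-209962 + n\right) + C{\left(112 \right)} = \left(-209962 - \frac{19677685}{182}\right) + 2 \cdot 112^{2} = - \frac{57890769}{182} + 2 \cdot 12544 = - \frac{57890769}{182} + 25088 = - \frac{53324753}{182}$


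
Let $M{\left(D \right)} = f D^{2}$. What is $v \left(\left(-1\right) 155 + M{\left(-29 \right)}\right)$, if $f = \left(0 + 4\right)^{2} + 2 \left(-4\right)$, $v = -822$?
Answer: $-5403006$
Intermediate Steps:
$f = 8$ ($f = 4^{2} - 8 = 16 - 8 = 8$)
$M{\left(D \right)} = 8 D^{2}$
$v \left(\left(-1\right) 155 + M{\left(-29 \right)}\right) = - 822 \left(\left(-1\right) 155 + 8 \left(-29\right)^{2}\right) = - 822 \left(-155 + 8 \cdot 841\right) = - 822 \left(-155 + 6728\right) = \left(-822\right) 6573 = -5403006$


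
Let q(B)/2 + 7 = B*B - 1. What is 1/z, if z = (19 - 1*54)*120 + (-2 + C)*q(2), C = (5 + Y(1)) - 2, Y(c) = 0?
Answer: -1/4208 ≈ -0.00023764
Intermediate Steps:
q(B) = -16 + 2*B² (q(B) = -14 + 2*(B*B - 1) = -14 + 2*(B² - 1) = -14 + 2*(-1 + B²) = -14 + (-2 + 2*B²) = -16 + 2*B²)
C = 3 (C = (5 + 0) - 2 = 5 - 2 = 3)
z = -4208 (z = (19 - 1*54)*120 + (-2 + 3)*(-16 + 2*2²) = (19 - 54)*120 + 1*(-16 + 2*4) = -35*120 + 1*(-16 + 8) = -4200 + 1*(-8) = -4200 - 8 = -4208)
1/z = 1/(-4208) = -1/4208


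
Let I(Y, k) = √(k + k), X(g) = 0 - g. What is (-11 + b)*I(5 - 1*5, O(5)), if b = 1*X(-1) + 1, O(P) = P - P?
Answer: 0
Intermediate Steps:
O(P) = 0
X(g) = -g
I(Y, k) = √2*√k (I(Y, k) = √(2*k) = √2*√k)
b = 2 (b = 1*(-1*(-1)) + 1 = 1*1 + 1 = 1 + 1 = 2)
(-11 + b)*I(5 - 1*5, O(5)) = (-11 + 2)*(√2*√0) = -9*√2*0 = -9*0 = 0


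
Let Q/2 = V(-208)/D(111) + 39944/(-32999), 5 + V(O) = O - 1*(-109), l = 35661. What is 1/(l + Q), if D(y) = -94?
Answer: 1550953/55308212093 ≈ 2.8042e-5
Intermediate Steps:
V(O) = 104 + O (V(O) = -5 + (O - 1*(-109)) = -5 + (O + 109) = -5 + (109 + O) = 104 + O)
Q = -322840/1550953 (Q = 2*((104 - 208)/(-94) + 39944/(-32999)) = 2*(-104*(-1/94) + 39944*(-1/32999)) = 2*(52/47 - 39944/32999) = 2*(-161420/1550953) = -322840/1550953 ≈ -0.20816)
1/(l + Q) = 1/(35661 - 322840/1550953) = 1/(55308212093/1550953) = 1550953/55308212093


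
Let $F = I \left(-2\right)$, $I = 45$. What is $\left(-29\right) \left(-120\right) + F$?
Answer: $3390$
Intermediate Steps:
$F = -90$ ($F = 45 \left(-2\right) = -90$)
$\left(-29\right) \left(-120\right) + F = \left(-29\right) \left(-120\right) - 90 = 3480 - 90 = 3390$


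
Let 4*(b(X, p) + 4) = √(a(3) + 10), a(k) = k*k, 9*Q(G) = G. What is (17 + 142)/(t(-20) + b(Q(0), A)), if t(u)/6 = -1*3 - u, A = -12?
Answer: 83104/51215 - 212*√19/51215 ≈ 1.6046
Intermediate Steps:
Q(G) = G/9
t(u) = -18 - 6*u (t(u) = 6*(-1*3 - u) = 6*(-3 - u) = -18 - 6*u)
a(k) = k²
b(X, p) = -4 + √19/4 (b(X, p) = -4 + √(3² + 10)/4 = -4 + √(9 + 10)/4 = -4 + √19/4)
(17 + 142)/(t(-20) + b(Q(0), A)) = (17 + 142)/((-18 - 6*(-20)) + (-4 + √19/4)) = 159/((-18 + 120) + (-4 + √19/4)) = 159/(102 + (-4 + √19/4)) = 159/(98 + √19/4)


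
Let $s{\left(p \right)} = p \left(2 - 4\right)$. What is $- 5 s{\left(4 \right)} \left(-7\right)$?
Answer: $-280$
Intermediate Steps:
$s{\left(p \right)} = - 2 p$ ($s{\left(p \right)} = p \left(-2\right) = - 2 p$)
$- 5 s{\left(4 \right)} \left(-7\right) = - 5 \left(\left(-2\right) 4\right) \left(-7\right) = \left(-5\right) \left(-8\right) \left(-7\right) = 40 \left(-7\right) = -280$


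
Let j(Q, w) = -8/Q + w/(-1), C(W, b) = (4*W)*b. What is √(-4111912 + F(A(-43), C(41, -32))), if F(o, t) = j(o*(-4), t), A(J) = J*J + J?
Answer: I*√3348610784673/903 ≈ 2026.5*I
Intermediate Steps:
A(J) = J + J² (A(J) = J² + J = J + J²)
C(W, b) = 4*W*b
j(Q, w) = -w - 8/Q (j(Q, w) = -8/Q + w*(-1) = -8/Q - w = -w - 8/Q)
F(o, t) = -t + 2/o (F(o, t) = -t - 8*(-1/(4*o)) = -t - (-2)/o = -t + 2/o)
√(-4111912 + F(A(-43), C(41, -32))) = √(-4111912 + (-4*41*(-32) + 2/((-43*(1 - 43))))) = √(-4111912 + (-1*(-5248) + 2/((-43*(-42))))) = √(-4111912 + (5248 + 2/1806)) = √(-4111912 + (5248 + 2*(1/1806))) = √(-4111912 + (5248 + 1/903)) = √(-4111912 + 4738945/903) = √(-3708317591/903) = I*√3348610784673/903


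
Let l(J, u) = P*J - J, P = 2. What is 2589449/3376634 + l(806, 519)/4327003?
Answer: 11207275158351/14610705447902 ≈ 0.76706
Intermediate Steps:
l(J, u) = J (l(J, u) = 2*J - J = J)
2589449/3376634 + l(806, 519)/4327003 = 2589449/3376634 + 806/4327003 = 11207275158351/14610705447902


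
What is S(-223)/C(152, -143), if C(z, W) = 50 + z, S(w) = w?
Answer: -223/202 ≈ -1.1040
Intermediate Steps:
S(-223)/C(152, -143) = -223/(50 + 152) = -223/202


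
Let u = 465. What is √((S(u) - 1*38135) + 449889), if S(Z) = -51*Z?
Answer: √388039 ≈ 622.93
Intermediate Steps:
√((S(u) - 1*38135) + 449889) = √((-51*465 - 1*38135) + 449889) = √((-23715 - 38135) + 449889) = √(-61850 + 449889) = √388039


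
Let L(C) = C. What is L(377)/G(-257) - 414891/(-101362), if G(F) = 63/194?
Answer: 7439552089/6385806 ≈ 1165.0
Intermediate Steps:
G(F) = 63/194 (G(F) = 63*(1/194) = 63/194)
L(377)/G(-257) - 414891/(-101362) = 377/(63/194) - 414891/(-101362) = 377*(194/63) - 414891*(-1/101362) = 73138/63 + 414891/101362 = 7439552089/6385806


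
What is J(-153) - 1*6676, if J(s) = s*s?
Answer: 16733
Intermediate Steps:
J(s) = s**2
J(-153) - 1*6676 = (-153)**2 - 1*6676 = 23409 - 6676 = 16733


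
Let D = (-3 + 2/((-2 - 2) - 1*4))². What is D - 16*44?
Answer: -11095/16 ≈ -693.44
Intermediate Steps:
D = 169/16 (D = (-3 + 2/(-4 - 4))² = (-3 + 2/(-8))² = (-3 + 2*(-⅛))² = (-3 - ¼)² = (-13/4)² = 169/16 ≈ 10.563)
D - 16*44 = 169/16 - 16*44 = 169/16 - 704 = -11095/16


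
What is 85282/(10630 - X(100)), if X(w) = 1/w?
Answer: 8528200/1062999 ≈ 8.0228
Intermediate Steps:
85282/(10630 - X(100)) = 85282/(10630 - 1/100) = 85282/(1062999/100) = 85282*(100/1062999) = 8528200/1062999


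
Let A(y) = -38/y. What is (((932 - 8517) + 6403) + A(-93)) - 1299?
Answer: -230695/93 ≈ -2480.6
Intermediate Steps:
(((932 - 8517) + 6403) + A(-93)) - 1299 = (((932 - 8517) + 6403) - 38/(-93)) - 1299 = ((-7585 + 6403) - 38*(-1/93)) - 1299 = (-1182 + 38/93) - 1299 = -109888/93 - 1299 = -230695/93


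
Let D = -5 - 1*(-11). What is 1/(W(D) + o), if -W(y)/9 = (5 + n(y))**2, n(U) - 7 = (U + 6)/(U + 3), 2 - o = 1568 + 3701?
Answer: -1/6867 ≈ -0.00014562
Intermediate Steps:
D = 6 (D = -5 + 11 = 6)
o = -5267 (o = 2 - (1568 + 3701) = 2 - 1*5269 = 2 - 5269 = -5267)
n(U) = 7 + (6 + U)/(3 + U) (n(U) = 7 + (U + 6)/(U + 3) = 7 + (6 + U)/(3 + U))
W(y) = -9*(5 + (27 + 8*y)/(3 + y))**2
1/(W(D) + o) = 1/(-9*(42 + 13*6)**2/(3 + 6)**2 - 5267) = 1/(-9*(42 + 78)**2/9**2 - 5267) = 1/(-9*1/81*120**2 - 5267) = 1/(-9*1/81*14400 - 5267) = 1/(-1600 - 5267) = 1/(-6867) = -1/6867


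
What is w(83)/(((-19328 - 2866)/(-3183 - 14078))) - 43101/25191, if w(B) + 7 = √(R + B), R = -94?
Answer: -49386871/6902334 + 17261*I*√11/22194 ≈ -7.1551 + 2.5794*I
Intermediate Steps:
w(B) = -7 + √(-94 + B)
w(83)/(((-19328 - 2866)/(-3183 - 14078))) - 43101/25191 = (-7 + √(-94 + 83))/(((-19328 - 2866)/(-3183 - 14078))) - 43101/25191 = (-7 + √(-11))/((-22194/(-17261))) - 43101*1/25191 = (-7 + I*√11)/((-22194*(-1/17261))) - 4789/2799 = (-7 + I*√11)/(22194/17261) - 4789/2799 = (-7 + I*√11)*(17261/22194) - 4789/2799 = (-120827/22194 + 17261*I*√11/22194) - 4789/2799 = -49386871/6902334 + 17261*I*√11/22194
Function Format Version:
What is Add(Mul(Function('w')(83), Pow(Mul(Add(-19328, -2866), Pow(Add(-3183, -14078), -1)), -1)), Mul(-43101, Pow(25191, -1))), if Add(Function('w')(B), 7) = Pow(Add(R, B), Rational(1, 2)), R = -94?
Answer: Add(Rational(-49386871, 6902334), Mul(Rational(17261, 22194), I, Pow(11, Rational(1, 2)))) ≈ Add(-7.1551, Mul(2.5794, I))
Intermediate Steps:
Function('w')(B) = Add(-7, Pow(Add(-94, B), Rational(1, 2)))
Add(Mul(Function('w')(83), Pow(Mul(Add(-19328, -2866), Pow(Add(-3183, -14078), -1)), -1)), Mul(-43101, Pow(25191, -1))) = Add(Mul(Add(-7, Pow(Add(-94, 83), Rational(1, 2))), Pow(Mul(Add(-19328, -2866), Pow(Add(-3183, -14078), -1)), -1)), Mul(-43101, Pow(25191, -1))) = Add(Mul(Add(-7, Pow(-11, Rational(1, 2))), Pow(Mul(-22194, Pow(-17261, -1)), -1)), Mul(-43101, Rational(1, 25191))) = Add(Mul(Add(-7, Mul(I, Pow(11, Rational(1, 2)))), Pow(Mul(-22194, Rational(-1, 17261)), -1)), Rational(-4789, 2799)) = Add(Mul(Add(-7, Mul(I, Pow(11, Rational(1, 2)))), Pow(Rational(22194, 17261), -1)), Rational(-4789, 2799)) = Add(Mul(Add(-7, Mul(I, Pow(11, Rational(1, 2)))), Rational(17261, 22194)), Rational(-4789, 2799)) = Add(Add(Rational(-120827, 22194), Mul(Rational(17261, 22194), I, Pow(11, Rational(1, 2)))), Rational(-4789, 2799)) = Add(Rational(-49386871, 6902334), Mul(Rational(17261, 22194), I, Pow(11, Rational(1, 2))))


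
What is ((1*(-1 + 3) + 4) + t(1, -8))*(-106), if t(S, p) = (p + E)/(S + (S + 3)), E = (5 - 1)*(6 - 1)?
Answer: -4452/5 ≈ -890.40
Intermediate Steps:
E = 20 (E = 4*5 = 20)
t(S, p) = (20 + p)/(3 + 2*S) (t(S, p) = (p + 20)/(S + (S + 3)) = (20 + p)/(S + (3 + S)) = (20 + p)/(3 + 2*S))
((1*(-1 + 3) + 4) + t(1, -8))*(-106) = ((1*(-1 + 3) + 4) + (20 - 8)/(3 + 2*1))*(-106) = ((1*2 + 4) + 12/(3 + 2))*(-106) = ((2 + 4) + 12/5)*(-106) = (6 + (⅕)*12)*(-106) = (6 + 12/5)*(-106) = (42/5)*(-106) = -4452/5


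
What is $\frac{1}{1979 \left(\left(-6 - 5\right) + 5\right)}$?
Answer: $- \frac{1}{11874} \approx -8.4218 \cdot 10^{-5}$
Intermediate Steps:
$\frac{1}{1979 \left(\left(-6 - 5\right) + 5\right)} = \frac{1}{1979 \left(-11 + 5\right)} = \frac{1}{1979 \left(-6\right)} = \frac{1}{-11874} = - \frac{1}{11874}$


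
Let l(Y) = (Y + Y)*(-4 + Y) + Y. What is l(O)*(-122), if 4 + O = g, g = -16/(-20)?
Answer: -130784/25 ≈ -5231.4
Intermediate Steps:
g = ⅘ (g = -16*(-1/20) = ⅘ ≈ 0.80000)
O = -16/5 (O = -4 + ⅘ = -16/5 ≈ -3.2000)
l(Y) = Y + 2*Y*(-4 + Y) (l(Y) = (2*Y)*(-4 + Y) + Y = 2*Y*(-4 + Y) + Y = Y + 2*Y*(-4 + Y))
l(O)*(-122) = -16*(-7 + 2*(-16/5))/5*(-122) = -16*(-7 - 32/5)/5*(-122) = -16/5*(-67/5)*(-122) = (1072/25)*(-122) = -130784/25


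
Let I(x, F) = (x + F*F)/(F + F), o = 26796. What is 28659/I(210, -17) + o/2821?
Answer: -390775446/201097 ≈ -1943.2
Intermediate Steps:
I(x, F) = (x + F²)/(2*F) (I(x, F) = (x + F²)/((2*F)) = (x + F²)*(1/(2*F)) = (x + F²)/(2*F))
28659/I(210, -17) + o/2821 = 28659/(((½)*(210 + (-17)²)/(-17))) + 26796/2821 = 28659/(((½)*(-1/17)*(210 + 289))) + 26796*(1/2821) = 28659/(((½)*(-1/17)*499)) + 3828/403 = 28659/(-499/34) + 3828/403 = 28659*(-34/499) + 3828/403 = -974406/499 + 3828/403 = -390775446/201097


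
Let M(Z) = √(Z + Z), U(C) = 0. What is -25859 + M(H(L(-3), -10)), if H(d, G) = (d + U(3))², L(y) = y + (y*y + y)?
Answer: -25859 + 3*√2 ≈ -25855.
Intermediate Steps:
L(y) = y² + 2*y (L(y) = y + (y² + y) = y + (y + y²) = y² + 2*y)
H(d, G) = d² (H(d, G) = (d + 0)² = d²)
M(Z) = √2*√Z (M(Z) = √(2*Z) = √2*√Z)
-25859 + M(H(L(-3), -10)) = -25859 + √2*√((-3*(2 - 3))²) = -25859 + √2*√((-3*(-1))²) = -25859 + √2*√(3²) = -25859 + √2*√9 = -25859 + √2*3 = -25859 + 3*√2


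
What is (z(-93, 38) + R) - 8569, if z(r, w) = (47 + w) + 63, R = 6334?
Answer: -2087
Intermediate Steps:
z(r, w) = 110 + w
(z(-93, 38) + R) - 8569 = ((110 + 38) + 6334) - 8569 = (148 + 6334) - 8569 = 6482 - 8569 = -2087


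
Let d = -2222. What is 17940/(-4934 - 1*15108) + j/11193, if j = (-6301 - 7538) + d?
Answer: -261348491/112165053 ≈ -2.3300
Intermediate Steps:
j = -16061 (j = (-6301 - 7538) - 2222 = -13839 - 2222 = -16061)
17940/(-4934 - 1*15108) + j/11193 = 17940/(-4934 - 1*15108) - 16061/11193 = 17940/(-4934 - 15108) - 16061*1/11193 = 17940/(-20042) - 16061/11193 = 17940*(-1/20042) - 16061/11193 = -8970/10021 - 16061/11193 = -261348491/112165053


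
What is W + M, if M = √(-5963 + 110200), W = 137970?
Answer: 137970 + √104237 ≈ 1.3829e+5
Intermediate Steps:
M = √104237 ≈ 322.86
W + M = 137970 + √104237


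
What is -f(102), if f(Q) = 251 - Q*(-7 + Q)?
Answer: 9439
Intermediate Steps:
f(Q) = 251 - Q*(-7 + Q)
-f(102) = -(251 - 1*102² + 7*102) = -(251 - 1*10404 + 714) = -(251 - 10404 + 714) = -1*(-9439) = 9439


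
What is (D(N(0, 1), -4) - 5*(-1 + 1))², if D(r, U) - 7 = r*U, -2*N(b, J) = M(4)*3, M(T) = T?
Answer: 961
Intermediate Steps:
N(b, J) = -6 (N(b, J) = -2*3 = -½*12 = -6)
D(r, U) = 7 + U*r (D(r, U) = 7 + r*U = 7 + U*r)
(D(N(0, 1), -4) - 5*(-1 + 1))² = ((7 - 4*(-6)) - 5*(-1 + 1))² = ((7 + 24) - 5*0)² = (31 + 0)² = 31² = 961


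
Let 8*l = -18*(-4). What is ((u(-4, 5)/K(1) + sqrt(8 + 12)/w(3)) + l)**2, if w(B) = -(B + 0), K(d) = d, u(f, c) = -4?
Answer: 245/9 - 20*sqrt(5)/3 ≈ 12.315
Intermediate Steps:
l = 9 (l = (-18*(-4))/8 = (1/8)*72 = 9)
w(B) = -B
((u(-4, 5)/K(1) + sqrt(8 + 12)/w(3)) + l)**2 = ((-4/1 + sqrt(8 + 12)/((-1*3))) + 9)**2 = ((-4*1 + sqrt(20)/(-3)) + 9)**2 = ((-4 + (2*sqrt(5))*(-1/3)) + 9)**2 = ((-4 - 2*sqrt(5)/3) + 9)**2 = (5 - 2*sqrt(5)/3)**2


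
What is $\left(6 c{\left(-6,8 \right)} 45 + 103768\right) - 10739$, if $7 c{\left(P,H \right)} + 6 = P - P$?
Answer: $\frac{649583}{7} \approx 92798.0$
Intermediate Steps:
$c{\left(P,H \right)} = - \frac{6}{7}$ ($c{\left(P,H \right)} = - \frac{6}{7} + \frac{P - P}{7} = - \frac{6}{7} + \frac{1}{7} \cdot 0 = - \frac{6}{7} + 0 = - \frac{6}{7}$)
$\left(6 c{\left(-6,8 \right)} 45 + 103768\right) - 10739 = \left(6 \left(- \frac{6}{7}\right) 45 + 103768\right) - 10739 = \left(\left(- \frac{36}{7}\right) 45 + 103768\right) - 10739 = \left(- \frac{1620}{7} + 103768\right) - 10739 = \frac{724756}{7} - 10739 = \frac{649583}{7}$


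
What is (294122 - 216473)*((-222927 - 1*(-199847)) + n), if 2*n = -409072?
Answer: -17674154784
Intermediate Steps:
n = -204536 (n = (½)*(-409072) = -204536)
(294122 - 216473)*((-222927 - 1*(-199847)) + n) = (294122 - 216473)*((-222927 - 1*(-199847)) - 204536) = 77649*((-222927 + 199847) - 204536) = 77649*(-23080 - 204536) = 77649*(-227616) = -17674154784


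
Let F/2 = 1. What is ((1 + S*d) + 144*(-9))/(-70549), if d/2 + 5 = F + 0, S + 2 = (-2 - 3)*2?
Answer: 1223/70549 ≈ 0.017335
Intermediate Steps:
F = 2 (F = 2*1 = 2)
S = -12 (S = -2 + (-2 - 3)*2 = -2 - 5*2 = -2 - 10 = -12)
d = -6 (d = -10 + 2*(2 + 0) = -10 + 2*2 = -10 + 4 = -6)
((1 + S*d) + 144*(-9))/(-70549) = ((1 - 12*(-6)) + 144*(-9))/(-70549) = ((1 + 72) - 1296)*(-1/70549) = (73 - 1296)*(-1/70549) = -1223*(-1/70549) = 1223/70549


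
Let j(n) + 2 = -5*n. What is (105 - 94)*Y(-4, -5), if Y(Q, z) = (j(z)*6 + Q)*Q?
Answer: -5896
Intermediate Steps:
j(n) = -2 - 5*n
Y(Q, z) = Q*(-12 + Q - 30*z) (Y(Q, z) = ((-2 - 5*z)*6 + Q)*Q = ((-12 - 30*z) + Q)*Q = (-12 + Q - 30*z)*Q = Q*(-12 + Q - 30*z))
(105 - 94)*Y(-4, -5) = (105 - 94)*(-4*(-12 - 4 - 30*(-5))) = 11*(-4*(-12 - 4 + 150)) = 11*(-4*134) = 11*(-536) = -5896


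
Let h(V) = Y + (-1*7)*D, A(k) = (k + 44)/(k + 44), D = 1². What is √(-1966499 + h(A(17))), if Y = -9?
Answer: I*√1966515 ≈ 1402.3*I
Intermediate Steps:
D = 1
A(k) = 1 (A(k) = (44 + k)/(44 + k) = 1)
h(V) = -16 (h(V) = -9 - 1*7*1 = -9 - 7*1 = -9 - 7 = -16)
√(-1966499 + h(A(17))) = √(-1966499 - 16) = √(-1966515) = I*√1966515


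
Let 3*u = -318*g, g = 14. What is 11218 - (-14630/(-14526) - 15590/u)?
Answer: 60393397013/5389146 ≈ 11206.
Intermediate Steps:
u = -1484 (u = (-318*14)/3 = (1/3)*(-4452) = -1484)
11218 - (-14630/(-14526) - 15590/u) = 11218 - (-14630/(-14526) - 15590/(-1484)) = 11218 - (-14630*(-1/14526) - 15590*(-1/1484)) = 11218 - (7315/7263 + 7795/742) = 11218 - 1*62042815/5389146 = 11218 - 62042815/5389146 = 60393397013/5389146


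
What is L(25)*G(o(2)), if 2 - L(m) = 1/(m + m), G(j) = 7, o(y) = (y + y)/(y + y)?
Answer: 693/50 ≈ 13.860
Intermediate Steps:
o(y) = 1 (o(y) = (2*y)/((2*y)) = (2*y)*(1/(2*y)) = 1)
L(m) = 2 - 1/(2*m) (L(m) = 2 - 1/(m + m) = 2 - 1/(2*m))
L(25)*G(o(2)) = (2 - 1/2/25)*7 = (2 - 1/2*1/25)*7 = (2 - 1/50)*7 = (99/50)*7 = 693/50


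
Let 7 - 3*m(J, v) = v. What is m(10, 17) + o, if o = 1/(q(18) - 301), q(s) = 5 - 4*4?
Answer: -347/104 ≈ -3.3365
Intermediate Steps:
m(J, v) = 7/3 - v/3
q(s) = -11 (q(s) = 5 - 16 = -11)
o = -1/312 (o = 1/(-11 - 301) = 1/(-312) = -1/312 ≈ -0.0032051)
m(10, 17) + o = (7/3 - ⅓*17) - 1/312 = (7/3 - 17/3) - 1/312 = -10/3 - 1/312 = -347/104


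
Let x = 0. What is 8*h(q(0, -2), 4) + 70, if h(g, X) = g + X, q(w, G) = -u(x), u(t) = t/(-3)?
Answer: 102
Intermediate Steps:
u(t) = -t/3 (u(t) = t*(-⅓) = -t/3)
q(w, G) = 0 (q(w, G) = -(-1)*0/3 = -1*0 = 0)
h(g, X) = X + g
8*h(q(0, -2), 4) + 70 = 8*(4 + 0) + 70 = 8*4 + 70 = 32 + 70 = 102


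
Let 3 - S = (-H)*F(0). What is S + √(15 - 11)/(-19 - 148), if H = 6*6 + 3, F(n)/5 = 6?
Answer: 195889/167 ≈ 1173.0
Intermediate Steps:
F(n) = 30 (F(n) = 5*6 = 30)
H = 39 (H = 36 + 3 = 39)
S = 1173 (S = 3 - (-1*39)*30 = 3 - (-39)*30 = 3 - 1*(-1170) = 3 + 1170 = 1173)
S + √(15 - 11)/(-19 - 148) = 1173 + √(15 - 11)/(-19 - 148) = 1173 + √4/(-167) = 1173 + 2*(-1/167) = 1173 - 2/167 = 195889/167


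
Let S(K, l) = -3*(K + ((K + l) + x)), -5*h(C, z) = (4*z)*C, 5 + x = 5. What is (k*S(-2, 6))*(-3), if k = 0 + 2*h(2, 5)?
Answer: -288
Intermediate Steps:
x = 0 (x = -5 + 5 = 0)
h(C, z) = -4*C*z/5 (h(C, z) = -4*z*C/5 = -4*C*z/5)
S(K, l) = -6*K - 3*l (S(K, l) = -3*(K + ((K + l) + 0)) = -3*(K + (K + l)) = -3*(l + 2*K) = -6*K - 3*l)
k = -16 (k = 0 + 2*(-4/5*2*5) = 0 + 2*(-8) = 0 - 16 = -16)
(k*S(-2, 6))*(-3) = -16*(-6*(-2) - 3*6)*(-3) = -16*(12 - 18)*(-3) = -16*(-6)*(-3) = 96*(-3) = -288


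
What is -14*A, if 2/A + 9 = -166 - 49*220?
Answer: 4/1565 ≈ 0.0025559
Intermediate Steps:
A = -2/10955 (A = 2/(-9 + (-166 - 49*220)) = 2/(-9 + (-166 - 10780)) = 2/(-9 - 10946) = 2/(-10955) = 2*(-1/10955) = -2/10955 ≈ -0.00018257)
-14*A = -14*(-2/10955) = 4/1565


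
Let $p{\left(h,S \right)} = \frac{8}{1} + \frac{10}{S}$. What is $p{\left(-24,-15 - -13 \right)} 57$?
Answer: $171$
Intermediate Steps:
$p{\left(h,S \right)} = 8 + \frac{10}{S}$ ($p{\left(h,S \right)} = 8 \cdot 1 + \frac{10}{S} = 8 + \frac{10}{S}$)
$p{\left(-24,-15 - -13 \right)} 57 = \left(8 + \frac{10}{-15 - -13}\right) 57 = \left(8 + \frac{10}{-15 + 13}\right) 57 = \left(8 + \frac{10}{-2}\right) 57 = \left(8 + 10 \left(- \frac{1}{2}\right)\right) 57 = \left(8 - 5\right) 57 = 3 \cdot 57 = 171$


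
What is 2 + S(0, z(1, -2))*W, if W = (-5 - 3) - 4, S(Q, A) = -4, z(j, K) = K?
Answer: 50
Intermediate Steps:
W = -12 (W = -8 - 4 = -12)
2 + S(0, z(1, -2))*W = 2 - 4*(-12) = 2 + 48 = 50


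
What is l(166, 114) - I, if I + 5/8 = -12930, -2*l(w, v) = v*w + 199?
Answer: 26953/8 ≈ 3369.1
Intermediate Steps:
l(w, v) = -199/2 - v*w/2 (l(w, v) = -(v*w + 199)/2 = -(199 + v*w)/2 = -199/2 - v*w/2)
I = -103445/8 (I = -5/8 - 12930 = -103445/8 ≈ -12931.)
l(166, 114) - I = (-199/2 - ½*114*166) - 1*(-103445/8) = (-199/2 - 9462) + 103445/8 = -19123/2 + 103445/8 = 26953/8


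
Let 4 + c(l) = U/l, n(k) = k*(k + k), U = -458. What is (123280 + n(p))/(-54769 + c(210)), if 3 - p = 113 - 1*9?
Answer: -685755/261427 ≈ -2.6231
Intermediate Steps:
p = -101 (p = 3 - (113 - 1*9) = 3 - (113 - 9) = 3 - 1*104 = 3 - 104 = -101)
n(k) = 2*k**2 (n(k) = k*(2*k) = 2*k**2)
c(l) = -4 - 458/l
(123280 + n(p))/(-54769 + c(210)) = (123280 + 2*(-101)**2)/(-54769 + (-4 - 458/210)) = (123280 + 2*10201)/(-54769 + (-4 - 458*1/210)) = (123280 + 20402)/(-54769 + (-4 - 229/105)) = 143682/(-54769 - 649/105) = 143682/(-5751394/105) = 143682*(-105/5751394) = -685755/261427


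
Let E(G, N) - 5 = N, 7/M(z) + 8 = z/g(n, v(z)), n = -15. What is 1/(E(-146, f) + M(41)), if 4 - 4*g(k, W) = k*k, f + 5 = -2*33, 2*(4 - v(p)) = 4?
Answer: -276/18437 ≈ -0.014970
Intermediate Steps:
v(p) = 2 (v(p) = 4 - ½*4 = 4 - 2 = 2)
f = -71 (f = -5 - 2*33 = -5 - 66 = -71)
g(k, W) = 1 - k²/4 (g(k, W) = 1 - k*k/4 = 1 - k²/4)
M(z) = 7/(-8 - 4*z/221) (M(z) = 7/(-8 + z/(1 - ¼*(-15)²)) = 7/(-8 + z/(1 - ¼*225)) = 7/(-8 + z/(1 - 225/4)) = 7/(-8 + z/(-221/4)) = 7/(-8 + z*(-4/221)) = 7/(-8 - 4*z/221))
E(G, N) = 5 + N
1/(E(-146, f) + M(41)) = 1/((5 - 71) - 1547/(1768 + 4*41)) = 1/(-66 - 1547/(1768 + 164)) = 1/(-66 - 1547/1932) = 1/(-66 - 1547*1/1932) = 1/(-66 - 221/276) = 1/(-18437/276) = -276/18437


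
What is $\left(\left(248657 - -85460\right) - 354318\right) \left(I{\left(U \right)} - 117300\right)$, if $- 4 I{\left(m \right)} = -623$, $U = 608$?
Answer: $\frac{9465723977}{4} \approx 2.3664 \cdot 10^{9}$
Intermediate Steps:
$I{\left(m \right)} = \frac{623}{4}$ ($I{\left(m \right)} = \left(- \frac{1}{4}\right) \left(-623\right) = \frac{623}{4}$)
$\left(\left(248657 - -85460\right) - 354318\right) \left(I{\left(U \right)} - 117300\right) = \left(\left(248657 - -85460\right) - 354318\right) \left(\frac{623}{4} - 117300\right) = \left(\left(248657 + 85460\right) - 354318\right) \left(- \frac{468577}{4}\right) = \left(334117 - 354318\right) \left(- \frac{468577}{4}\right) = \left(-20201\right) \left(- \frac{468577}{4}\right) = \frac{9465723977}{4}$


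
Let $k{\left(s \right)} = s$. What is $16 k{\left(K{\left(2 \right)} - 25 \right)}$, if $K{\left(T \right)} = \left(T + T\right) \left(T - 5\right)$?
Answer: $-592$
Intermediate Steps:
$K{\left(T \right)} = 2 T \left(-5 + T\right)$
$16 k{\left(K{\left(2 \right)} - 25 \right)} = 16 \left(2 \cdot 2 \left(-5 + 2\right) - 25\right) = 16 \left(2 \cdot 2 \left(-3\right) - 25\right) = 16 \left(-12 - 25\right) = 16 \left(-37\right) = -592$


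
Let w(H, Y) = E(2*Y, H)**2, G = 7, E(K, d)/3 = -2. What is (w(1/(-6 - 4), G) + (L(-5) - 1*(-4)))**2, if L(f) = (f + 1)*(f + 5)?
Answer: 1600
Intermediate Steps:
E(K, d) = -6 (E(K, d) = 3*(-2) = -6)
L(f) = (1 + f)*(5 + f)
w(H, Y) = 36 (w(H, Y) = (-6)**2 = 36)
(w(1/(-6 - 4), G) + (L(-5) - 1*(-4)))**2 = (36 + ((5 + (-5)**2 + 6*(-5)) - 1*(-4)))**2 = (36 + ((5 + 25 - 30) + 4))**2 = (36 + (0 + 4))**2 = (36 + 4)**2 = 40**2 = 1600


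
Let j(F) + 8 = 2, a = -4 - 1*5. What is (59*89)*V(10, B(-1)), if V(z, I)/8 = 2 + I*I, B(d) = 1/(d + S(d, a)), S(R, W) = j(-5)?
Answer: 4158792/49 ≈ 84873.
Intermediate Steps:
a = -9 (a = -4 - 5 = -9)
j(F) = -6 (j(F) = -8 + 2 = -6)
S(R, W) = -6
B(d) = 1/(-6 + d) (B(d) = 1/(d - 6) = 1/(-6 + d))
V(z, I) = 16 + 8*I**2 (V(z, I) = 8*(2 + I*I) = 8*(2 + I**2) = 16 + 8*I**2)
(59*89)*V(10, B(-1)) = (59*89)*(16 + 8*(1/(-6 - 1))**2) = 5251*(16 + 8*(1/(-7))**2) = 5251*(16 + 8*(-1/7)**2) = 5251*(16 + 8*(1/49)) = 5251*(16 + 8/49) = 5251*(792/49) = 4158792/49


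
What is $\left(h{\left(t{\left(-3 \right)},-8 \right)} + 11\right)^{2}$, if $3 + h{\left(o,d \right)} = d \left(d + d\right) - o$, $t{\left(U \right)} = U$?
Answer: $19321$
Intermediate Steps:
$h{\left(o,d \right)} = -3 - o + 2 d^{2}$ ($h{\left(o,d \right)} = -3 + \left(d \left(d + d\right) - o\right) = -3 + \left(d 2 d - o\right) = -3 + \left(2 d^{2} - o\right) = -3 + \left(- o + 2 d^{2}\right) = -3 - o + 2 d^{2}$)
$\left(h{\left(t{\left(-3 \right)},-8 \right)} + 11\right)^{2} = \left(\left(-3 - -3 + 2 \left(-8\right)^{2}\right) + 11\right)^{2} = \left(\left(-3 + 3 + 2 \cdot 64\right) + 11\right)^{2} = \left(\left(-3 + 3 + 128\right) + 11\right)^{2} = \left(128 + 11\right)^{2} = 139^{2} = 19321$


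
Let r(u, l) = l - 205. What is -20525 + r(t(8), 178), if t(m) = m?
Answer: -20552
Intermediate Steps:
r(u, l) = -205 + l
-20525 + r(t(8), 178) = -20525 + (-205 + 178) = -20525 - 27 = -20552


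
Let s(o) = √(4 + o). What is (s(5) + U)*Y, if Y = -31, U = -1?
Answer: -62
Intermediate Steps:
(s(5) + U)*Y = (√(4 + 5) - 1)*(-31) = (√9 - 1)*(-31) = (3 - 1)*(-31) = 2*(-31) = -62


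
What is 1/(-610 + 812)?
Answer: 1/202 ≈ 0.0049505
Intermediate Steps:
1/(-610 + 812) = 1/202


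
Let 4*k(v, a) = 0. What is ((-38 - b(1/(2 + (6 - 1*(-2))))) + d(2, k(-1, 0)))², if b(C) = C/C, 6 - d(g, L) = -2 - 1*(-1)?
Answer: 1024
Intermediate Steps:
k(v, a) = 0 (k(v, a) = (¼)*0 = 0)
d(g, L) = 7 (d(g, L) = 6 - (-2 - 1*(-1)) = 6 - (-2 + 1) = 6 - 1*(-1) = 6 + 1 = 7)
b(C) = 1
((-38 - b(1/(2 + (6 - 1*(-2))))) + d(2, k(-1, 0)))² = ((-38 - 1*1) + 7)² = ((-38 - 1) + 7)² = (-39 + 7)² = (-32)² = 1024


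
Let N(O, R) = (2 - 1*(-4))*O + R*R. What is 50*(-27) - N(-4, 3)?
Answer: -1335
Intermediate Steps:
N(O, R) = R² + 6*O (N(O, R) = (2 + 4)*O + R² = 6*O + R² = R² + 6*O)
50*(-27) - N(-4, 3) = 50*(-27) - (3² + 6*(-4)) = -1350 - (9 - 24) = -1350 - 1*(-15) = -1350 + 15 = -1335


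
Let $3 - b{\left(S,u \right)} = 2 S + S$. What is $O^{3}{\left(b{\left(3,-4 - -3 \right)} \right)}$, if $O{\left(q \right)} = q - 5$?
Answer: $-1331$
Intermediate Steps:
$b{\left(S,u \right)} = 3 - 3 S$ ($b{\left(S,u \right)} = 3 - \left(2 S + S\right) = 3 - 3 S$)
$O{\left(q \right)} = -5 + q$
$O^{3}{\left(b{\left(3,-4 - -3 \right)} \right)} = \left(-5 + \left(3 - 9\right)\right)^{3} = \left(-5 - 6\right)^{3} = \left(-11\right)^{3} = -1331$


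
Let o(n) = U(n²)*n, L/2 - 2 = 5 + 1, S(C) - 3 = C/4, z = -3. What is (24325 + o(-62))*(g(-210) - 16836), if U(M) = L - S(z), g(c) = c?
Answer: -400112235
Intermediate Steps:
S(C) = 3 + C/4
L = 16 (L = 4 + 2*(5 + 1) = 4 + 2*6 = 4 + 12 = 16)
U(M) = 55/4 (U(M) = 16 - (3 + (¼)*(-3)) = 16 - (3 - ¾) = 16 - 1*9/4 = 16 - 9/4 = 55/4)
o(n) = 55*n/4
(24325 + o(-62))*(g(-210) - 16836) = (24325 + (55/4)*(-62))*(-210 - 16836) = (24325 - 1705/2)*(-17046) = (46945/2)*(-17046) = -400112235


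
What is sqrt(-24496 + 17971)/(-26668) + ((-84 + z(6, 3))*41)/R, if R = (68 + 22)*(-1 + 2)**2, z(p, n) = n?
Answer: -369/10 - 15*I*sqrt(29)/26668 ≈ -36.9 - 0.003029*I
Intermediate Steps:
R = 90 (R = 90*1**2 = 90*1 = 90)
sqrt(-24496 + 17971)/(-26668) + ((-84 + z(6, 3))*41)/R = sqrt(-24496 + 17971)/(-26668) + ((-84 + 3)*41)/90 = sqrt(-6525)*(-1/26668) - 81*41*(1/90) = (15*I*sqrt(29))*(-1/26668) - 3321*1/90 = -15*I*sqrt(29)/26668 - 369/10 = -369/10 - 15*I*sqrt(29)/26668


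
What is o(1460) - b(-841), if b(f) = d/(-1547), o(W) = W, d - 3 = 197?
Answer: 2258820/1547 ≈ 1460.1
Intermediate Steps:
d = 200 (d = 3 + 197 = 200)
b(f) = -200/1547 (b(f) = 200/(-1547) = 200*(-1/1547) = -200/1547)
o(1460) - b(-841) = 1460 - 1*(-200/1547) = 1460 + 200/1547 = 2258820/1547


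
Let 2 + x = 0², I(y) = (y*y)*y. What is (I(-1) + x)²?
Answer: 9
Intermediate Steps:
I(y) = y³ (I(y) = y²*y = y³)
x = -2 (x = -2 + 0² = -2 + 0 = -2)
(I(-1) + x)² = ((-1)³ - 2)² = (-1 - 2)² = (-3)² = 9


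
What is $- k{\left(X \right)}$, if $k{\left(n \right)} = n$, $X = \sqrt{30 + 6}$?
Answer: $-6$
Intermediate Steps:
$X = 6$ ($X = \sqrt{36} = 6$)
$- k{\left(X \right)} = \left(-1\right) 6 = -6$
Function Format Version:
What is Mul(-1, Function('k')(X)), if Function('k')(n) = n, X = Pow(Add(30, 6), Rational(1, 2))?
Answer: -6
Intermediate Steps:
X = 6 (X = Pow(36, Rational(1, 2)) = 6)
Mul(-1, Function('k')(X)) = Mul(-1, 6) = -6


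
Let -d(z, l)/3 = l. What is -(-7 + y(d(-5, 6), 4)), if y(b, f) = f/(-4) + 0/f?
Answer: 8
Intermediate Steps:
d(z, l) = -3*l
y(b, f) = -f/4 (y(b, f) = f*(-1/4) + 0 = -f/4 + 0 = -f/4)
-(-7 + y(d(-5, 6), 4)) = -(-7 - 1/4*4) = -(-7 - 1) = -1*(-8) = 8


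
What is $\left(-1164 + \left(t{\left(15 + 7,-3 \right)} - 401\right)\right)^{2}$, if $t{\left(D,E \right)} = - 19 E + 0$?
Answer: $2274064$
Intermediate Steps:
$t{\left(D,E \right)} = - 19 E$
$\left(-1164 + \left(t{\left(15 + 7,-3 \right)} - 401\right)\right)^{2} = \left(-1164 - 344\right)^{2} = \left(-1508\right)^{2} = 2274064$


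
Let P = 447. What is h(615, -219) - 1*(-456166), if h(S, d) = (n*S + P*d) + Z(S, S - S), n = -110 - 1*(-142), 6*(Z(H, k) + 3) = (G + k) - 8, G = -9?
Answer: 2267683/6 ≈ 3.7795e+5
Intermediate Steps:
Z(H, k) = -35/6 + k/6 (Z(H, k) = -3 + ((-9 + k) - 8)/6 = -3 + (-17 + k)/6 = -3 + (-17/6 + k/6) = -35/6 + k/6)
n = 32 (n = -110 + 142 = 32)
h(S, d) = -35/6 + 32*S + 447*d (h(S, d) = (32*S + 447*d) + (-35/6 + (S - S)/6) = (32*S + 447*d) + (-35/6 + (⅙)*0) = (32*S + 447*d) + (-35/6 + 0) = (32*S + 447*d) - 35/6 = -35/6 + 32*S + 447*d)
h(615, -219) - 1*(-456166) = (-35/6 + 32*615 + 447*(-219)) - 1*(-456166) = (-35/6 + 19680 - 97893) + 456166 = -469313/6 + 456166 = 2267683/6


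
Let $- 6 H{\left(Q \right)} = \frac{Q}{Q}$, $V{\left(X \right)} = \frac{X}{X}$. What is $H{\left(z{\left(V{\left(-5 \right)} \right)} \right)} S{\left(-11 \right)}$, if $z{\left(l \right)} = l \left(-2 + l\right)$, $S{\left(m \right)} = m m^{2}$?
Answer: $\frac{1331}{6} \approx 221.83$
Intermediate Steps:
$V{\left(X \right)} = 1$
$S{\left(m \right)} = m^{3}$
$H{\left(Q \right)} = - \frac{1}{6}$ ($H{\left(Q \right)} = - \frac{Q \frac{1}{Q}}{6} = \left(- \frac{1}{6}\right) 1 = - \frac{1}{6}$)
$H{\left(z{\left(V{\left(-5 \right)} \right)} \right)} S{\left(-11 \right)} = - \frac{\left(-11\right)^{3}}{6} = \left(- \frac{1}{6}\right) \left(-1331\right) = \frac{1331}{6}$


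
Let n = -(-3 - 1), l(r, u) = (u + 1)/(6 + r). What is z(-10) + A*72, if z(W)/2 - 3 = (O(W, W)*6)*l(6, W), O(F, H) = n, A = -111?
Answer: -8022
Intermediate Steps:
l(r, u) = (1 + u)/(6 + r)
n = 4 (n = -1*(-4) = 4)
O(F, H) = 4
z(W) = 10 + 4*W (z(W) = 6 + 2*((4*6)*((1 + W)/(6 + 6))) = 6 + 2*(24*((1 + W)/12)) = 6 + 2*(24*(1/12 + W/12)) = 6 + 2*(2 + 2*W) = 6 + (4 + 4*W) = 10 + 4*W)
z(-10) + A*72 = (10 + 4*(-10)) - 111*72 = (10 - 40) - 7992 = -30 - 7992 = -8022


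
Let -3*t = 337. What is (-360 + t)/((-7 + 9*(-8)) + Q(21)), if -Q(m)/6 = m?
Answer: 1417/615 ≈ 2.3041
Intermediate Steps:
t = -337/3 (t = -⅓*337 = -337/3 ≈ -112.33)
Q(m) = -6*m
(-360 + t)/((-7 + 9*(-8)) + Q(21)) = (-360 - 337/3)/((-7 + 9*(-8)) - 6*21) = -1417/(3*((-7 - 72) - 126)) = -1417/(3*(-79 - 126)) = -1417/3/(-205) = -1417/3*(-1/205) = 1417/615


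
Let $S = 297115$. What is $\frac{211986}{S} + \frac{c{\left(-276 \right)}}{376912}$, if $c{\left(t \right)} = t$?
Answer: $\frac{19954515873}{27996552220} \approx 0.71275$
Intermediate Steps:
$\frac{211986}{S} + \frac{c{\left(-276 \right)}}{376912} = \frac{211986}{297115} - \frac{276}{376912} = 211986 \cdot \frac{1}{297115} - \frac{69}{94228} = \frac{211986}{297115} - \frac{69}{94228} = \frac{19954515873}{27996552220}$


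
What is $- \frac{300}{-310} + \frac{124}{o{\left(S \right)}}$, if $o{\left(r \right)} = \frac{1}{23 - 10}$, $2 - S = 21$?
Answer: $\frac{50002}{31} \approx 1613.0$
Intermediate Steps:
$S = -19$ ($S = 2 - 21 = -19$)
$o{\left(r \right)} = \frac{1}{13}$
$- \frac{300}{-310} + \frac{124}{o{\left(S \right)}} = - \frac{300}{-310} + 124 \frac{1}{\frac{1}{13}} = \left(-300\right) \left(- \frac{1}{310}\right) + 124 \cdot 13 = \frac{30}{31} + 1612 = \frac{50002}{31}$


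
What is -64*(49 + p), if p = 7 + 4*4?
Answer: -4608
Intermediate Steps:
p = 23 (p = 7 + 16 = 23)
-64*(49 + p) = -64*(49 + 23) = -64*72 = -4608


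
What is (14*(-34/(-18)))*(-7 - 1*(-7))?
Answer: 0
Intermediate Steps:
(14*(-34/(-18)))*(-7 - 1*(-7)) = (14*(-34*(-1/18)))*(-7 + 7) = (14*(17/9))*0 = (238/9)*0 = 0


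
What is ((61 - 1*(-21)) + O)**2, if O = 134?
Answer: 46656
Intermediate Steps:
((61 - 1*(-21)) + O)**2 = ((61 - 1*(-21)) + 134)**2 = ((61 + 21) + 134)**2 = (82 + 134)**2 = 216**2 = 46656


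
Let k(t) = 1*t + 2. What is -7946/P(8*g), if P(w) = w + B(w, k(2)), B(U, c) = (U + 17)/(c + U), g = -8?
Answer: 476760/3793 ≈ 125.69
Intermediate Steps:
k(t) = 2 + t (k(t) = t + 2 = 2 + t)
B(U, c) = (17 + U)/(U + c)
P(w) = w + (17 + w)/(4 + w) (P(w) = w + (17 + w)/(w + (2 + 2)) = w + (17 + w)/(w + 4) = w + (17 + w)/(4 + w))
-7946/P(8*g) = -7946*(4 + 8*(-8))/(17 + 8*(-8) + (8*(-8))*(4 + 8*(-8))) = -7946*(4 - 64)/(17 - 64 - 64*(4 - 64)) = -7946*(-60/(17 - 64 - 64*(-60))) = -7946*(-60/(17 - 64 + 3840)) = -7946/((-1/60*3793)) = -7946/(-3793/60) = -7946*(-60/3793) = 476760/3793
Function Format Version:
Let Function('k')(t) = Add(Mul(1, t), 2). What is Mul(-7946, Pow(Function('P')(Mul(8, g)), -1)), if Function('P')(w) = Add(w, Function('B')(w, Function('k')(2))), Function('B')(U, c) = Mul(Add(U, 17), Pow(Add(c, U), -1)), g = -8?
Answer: Rational(476760, 3793) ≈ 125.69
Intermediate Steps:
Function('k')(t) = Add(2, t) (Function('k')(t) = Add(t, 2) = Add(2, t))
Function('B')(U, c) = Mul(Pow(Add(U, c), -1), Add(17, U)) (Function('B')(U, c) = Mul(Add(17, U), Pow(Add(U, c), -1)) = Mul(Pow(Add(U, c), -1), Add(17, U)))
Function('P')(w) = Add(w, Mul(Pow(Add(4, w), -1), Add(17, w))) (Function('P')(w) = Add(w, Mul(Pow(Add(w, Add(2, 2)), -1), Add(17, w))) = Add(w, Mul(Pow(Add(w, 4), -1), Add(17, w))) = Add(w, Mul(Pow(Add(4, w), -1), Add(17, w))))
Mul(-7946, Pow(Function('P')(Mul(8, g)), -1)) = Mul(-7946, Pow(Mul(Pow(Add(4, Mul(8, -8)), -1), Add(17, Mul(8, -8), Mul(Mul(8, -8), Add(4, Mul(8, -8))))), -1)) = Mul(-7946, Pow(Mul(Pow(Add(4, -64), -1), Add(17, -64, Mul(-64, Add(4, -64)))), -1)) = Mul(-7946, Pow(Mul(Pow(-60, -1), Add(17, -64, Mul(-64, -60))), -1)) = Mul(-7946, Pow(Mul(Rational(-1, 60), Add(17, -64, 3840)), -1)) = Mul(-7946, Pow(Mul(Rational(-1, 60), 3793), -1)) = Mul(-7946, Pow(Rational(-3793, 60), -1)) = Mul(-7946, Rational(-60, 3793)) = Rational(476760, 3793)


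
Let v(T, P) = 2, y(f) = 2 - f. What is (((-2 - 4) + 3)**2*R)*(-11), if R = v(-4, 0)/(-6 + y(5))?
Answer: 22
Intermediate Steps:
R = -2/9 (R = 2/(-6 + (2 - 1*5)) = 2/(-6 + (2 - 5)) = 2/(-6 - 3) = 2/(-9) = -1/9*2 = -2/9 ≈ -0.22222)
(((-2 - 4) + 3)**2*R)*(-11) = (((-2 - 4) + 3)**2*(-2/9))*(-11) = ((-6 + 3)**2*(-2/9))*(-11) = ((-3)**2*(-2/9))*(-11) = (9*(-2/9))*(-11) = -2*(-11) = 22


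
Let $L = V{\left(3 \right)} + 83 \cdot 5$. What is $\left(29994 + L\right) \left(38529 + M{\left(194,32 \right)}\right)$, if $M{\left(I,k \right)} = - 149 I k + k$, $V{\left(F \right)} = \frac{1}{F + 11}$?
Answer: $- \frac{53911087191}{2} \approx -2.6956 \cdot 10^{10}$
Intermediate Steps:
$V{\left(F \right)} = \frac{1}{11 + F}$
$M{\left(I,k \right)} = k - 149 I k$ ($M{\left(I,k \right)} = - 149 I k + k = k - 149 I k$)
$L = \frac{5811}{14}$ ($L = \frac{1}{11 + 3} + 83 \cdot 5 = \frac{1}{14} + 415 = \frac{5811}{14} \approx 415.07$)
$\left(29994 + L\right) \left(38529 + M{\left(194,32 \right)}\right) = \left(29994 + \frac{5811}{14}\right) \left(38529 + 32 \left(1 - 28906\right)\right) = \frac{425727 \left(38529 + 32 \left(1 - 28906\right)\right)}{14} = \frac{425727 \left(38529 + 32 \left(-28905\right)\right)}{14} = \frac{425727 \left(38529 - 924960\right)}{14} = \frac{425727}{14} \left(-886431\right) = - \frac{53911087191}{2}$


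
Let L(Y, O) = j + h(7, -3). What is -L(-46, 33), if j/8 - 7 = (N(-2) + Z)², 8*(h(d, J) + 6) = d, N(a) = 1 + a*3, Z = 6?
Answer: -471/8 ≈ -58.875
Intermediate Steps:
N(a) = 1 + 3*a
h(d, J) = -6 + d/8
j = 64 (j = 56 + 8*((1 + 3*(-2)) + 6)² = 56 + 8*((1 - 6) + 6)² = 56 + 8*(-5 + 6)² = 56 + 8*1² = 56 + 8*1 = 56 + 8 = 64)
L(Y, O) = 471/8 (L(Y, O) = 64 + (-6 + (⅛)*7) = 64 + (-6 + 7/8) = 64 - 41/8 = 471/8)
-L(-46, 33) = -1*471/8 = -471/8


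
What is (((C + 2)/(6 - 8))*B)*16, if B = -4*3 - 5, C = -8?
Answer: -816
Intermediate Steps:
B = -17 (B = -12 - 5 = -17)
(((C + 2)/(6 - 8))*B)*16 = (((-8 + 2)/(6 - 8))*(-17))*16 = (-6/(-2)*(-17))*16 = (-6*(-1/2)*(-17))*16 = (3*(-17))*16 = -51*16 = -816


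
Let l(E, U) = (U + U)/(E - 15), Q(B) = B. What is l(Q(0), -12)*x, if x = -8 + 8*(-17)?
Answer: -1152/5 ≈ -230.40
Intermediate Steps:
x = -144 (x = -8 - 136 = -144)
l(E, U) = 2*U/(-15 + E) (l(E, U) = (2*U)/(-15 + E) = 2*U/(-15 + E))
l(Q(0), -12)*x = (2*(-12)/(-15 + 0))*(-144) = (2*(-12)/(-15))*(-144) = (2*(-12)*(-1/15))*(-144) = (8/5)*(-144) = -1152/5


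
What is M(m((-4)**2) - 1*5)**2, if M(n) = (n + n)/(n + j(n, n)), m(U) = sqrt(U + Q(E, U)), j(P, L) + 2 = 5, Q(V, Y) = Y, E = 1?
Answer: 193/49 - 132*sqrt(2)/49 ≈ 0.12906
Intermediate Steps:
j(P, L) = 3 (j(P, L) = -2 + 5 = 3)
m(U) = sqrt(2)*sqrt(U) (m(U) = sqrt(U + U) = sqrt(2*U) = sqrt(2)*sqrt(U))
M(n) = 2*n/(3 + n) (M(n) = (n + n)/(n + 3) = (2*n)/(3 + n) = 2*n/(3 + n))
M(m((-4)**2) - 1*5)**2 = (2*(sqrt(2)*sqrt((-4)**2) - 1*5)/(3 + (sqrt(2)*sqrt((-4)**2) - 1*5)))**2 = (2*(sqrt(2)*sqrt(16) - 5)/(3 + (sqrt(2)*sqrt(16) - 5)))**2 = (2*(sqrt(2)*4 - 5)/(3 + (sqrt(2)*4 - 5)))**2 = (2*(4*sqrt(2) - 5)/(3 + (4*sqrt(2) - 5)))**2 = (2*(-5 + 4*sqrt(2))/(3 + (-5 + 4*sqrt(2))))**2 = (2*(-5 + 4*sqrt(2))/(-2 + 4*sqrt(2)))**2 = 4*(-5 + 4*sqrt(2))**2/(-2 + 4*sqrt(2))**2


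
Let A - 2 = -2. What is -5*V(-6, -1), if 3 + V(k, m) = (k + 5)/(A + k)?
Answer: 85/6 ≈ 14.167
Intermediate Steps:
A = 0 (A = 2 - 2 = 0)
V(k, m) = -3 + (5 + k)/k (V(k, m) = -3 + (k + 5)/(0 + k) = -3 + (5 + k)/k)
-5*V(-6, -1) = -5*(-2 + 5/(-6)) = -5*(-2 + 5*(-⅙)) = -5*(-2 - ⅚) = -5*(-17/6) = 85/6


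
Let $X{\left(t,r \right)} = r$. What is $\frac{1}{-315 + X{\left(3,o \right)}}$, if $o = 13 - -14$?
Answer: $- \frac{1}{288} \approx -0.0034722$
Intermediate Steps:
$o = 27$ ($o = 13 + 14 = 27$)
$\frac{1}{-315 + X{\left(3,o \right)}} = \frac{1}{-315 + 27} = \frac{1}{-288} = - \frac{1}{288}$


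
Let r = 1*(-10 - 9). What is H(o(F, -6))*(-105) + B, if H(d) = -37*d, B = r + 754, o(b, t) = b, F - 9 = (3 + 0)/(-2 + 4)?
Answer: 83055/2 ≈ 41528.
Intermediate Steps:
F = 21/2 (F = 9 + (3 + 0)/(-2 + 4) = 9 + 3/2 = 21/2 ≈ 10.500)
r = -19 (r = 1*(-19) = -19)
B = 735 (B = -19 + 754 = 735)
H(o(F, -6))*(-105) + B = -37*21/2*(-105) + 735 = -777/2*(-105) + 735 = 81585/2 + 735 = 83055/2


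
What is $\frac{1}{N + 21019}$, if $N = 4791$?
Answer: $\frac{1}{25810} \approx 3.8745 \cdot 10^{-5}$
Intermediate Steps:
$\frac{1}{N + 21019} = \frac{1}{4791 + 21019} = \frac{1}{25810}$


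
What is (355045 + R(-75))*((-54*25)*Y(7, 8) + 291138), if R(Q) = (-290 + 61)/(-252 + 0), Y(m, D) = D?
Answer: 4180380118387/42 ≈ 9.9533e+10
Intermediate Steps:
R(Q) = 229/252 (R(Q) = -229/(-252) = -229*(-1/252) = 229/252)
(355045 + R(-75))*((-54*25)*Y(7, 8) + 291138) = (355045 + 229/252)*(-54*25*8 + 291138) = 89471569*(-1350*8 + 291138)/252 = 89471569*(-10800 + 291138)/252 = (89471569/252)*280338 = 4180380118387/42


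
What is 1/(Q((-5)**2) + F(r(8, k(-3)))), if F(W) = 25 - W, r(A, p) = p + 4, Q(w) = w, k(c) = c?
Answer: 1/49 ≈ 0.020408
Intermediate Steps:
r(A, p) = 4 + p
1/(Q((-5)**2) + F(r(8, k(-3)))) = 1/((-5)**2 + (25 - (4 - 3))) = 1/(25 + (25 - 1*1)) = 1/(25 + (25 - 1)) = 1/(25 + 24) = 1/49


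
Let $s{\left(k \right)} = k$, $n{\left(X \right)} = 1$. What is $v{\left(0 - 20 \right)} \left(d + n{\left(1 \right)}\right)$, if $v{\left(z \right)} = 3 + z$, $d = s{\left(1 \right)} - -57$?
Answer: $-1003$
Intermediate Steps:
$d = 58$ ($d = 1 - -57 = 1 + 57 = 58$)
$v{\left(0 - 20 \right)} \left(d + n{\left(1 \right)}\right) = \left(3 + \left(0 - 20\right)\right) \left(58 + 1\right) = \left(3 + \left(0 - 20\right)\right) 59 = \left(3 - 20\right) 59 = \left(-17\right) 59 = -1003$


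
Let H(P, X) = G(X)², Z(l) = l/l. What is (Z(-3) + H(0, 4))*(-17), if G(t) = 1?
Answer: -34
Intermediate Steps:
Z(l) = 1
H(P, X) = 1 (H(P, X) = 1² = 1)
(Z(-3) + H(0, 4))*(-17) = (1 + 1)*(-17) = 2*(-17) = -34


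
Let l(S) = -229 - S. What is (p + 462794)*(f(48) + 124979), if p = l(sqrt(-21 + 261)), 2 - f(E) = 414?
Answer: 57620334355 - 498268*sqrt(15) ≈ 5.7618e+10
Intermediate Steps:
f(E) = -412 (f(E) = 2 - 1*414 = 2 - 414 = -412)
p = -229 - 4*sqrt(15) (p = -229 - sqrt(-21 + 261) = -229 - sqrt(240) = -229 - 4*sqrt(15) ≈ -244.49)
(p + 462794)*(f(48) + 124979) = ((-229 - 4*sqrt(15)) + 462794)*(-412 + 124979) = (462565 - 4*sqrt(15))*124567 = 57620334355 - 498268*sqrt(15)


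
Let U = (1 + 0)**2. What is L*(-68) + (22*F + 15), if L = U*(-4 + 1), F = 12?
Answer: 483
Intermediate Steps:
U = 1 (U = 1**2 = 1)
L = -3 (L = 1*(-4 + 1) = 1*(-3) = -3)
L*(-68) + (22*F + 15) = -3*(-68) + (22*12 + 15) = 204 + (264 + 15) = 204 + 279 = 483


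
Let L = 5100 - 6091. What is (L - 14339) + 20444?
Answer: 5114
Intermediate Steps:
L = -991
(L - 14339) + 20444 = (-991 - 14339) + 20444 = -15330 + 20444 = 5114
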